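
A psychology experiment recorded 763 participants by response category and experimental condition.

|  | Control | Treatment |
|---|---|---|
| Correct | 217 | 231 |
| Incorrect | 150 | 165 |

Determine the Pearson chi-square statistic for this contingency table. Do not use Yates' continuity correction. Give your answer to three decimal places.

Row totals: 448, 315. Column totals: 367, 396. Grand total N = 763.
Expected counts (row total × column total / N):
  Correct, Control: 448×367/763 = 215.4862
  Correct, Treatment: 448×396/763 = 232.5138
  Incorrect, Control: 315×367/763 = 151.5138
  Incorrect, Treatment: 315×396/763 = 163.4862
Contributions (O − E)²/E:
  (217 − 215.4862)²/215.4862 = 0.0106
  (231 − 232.5138)²/232.5138 = 0.0099
  (150 − 151.5138)²/151.5138 = 0.0151
  (165 − 163.4862)²/163.4862 = 0.0140
χ² = 0.0106 + 0.0099 + 0.0151 + 0.0140 = 0.050

0.050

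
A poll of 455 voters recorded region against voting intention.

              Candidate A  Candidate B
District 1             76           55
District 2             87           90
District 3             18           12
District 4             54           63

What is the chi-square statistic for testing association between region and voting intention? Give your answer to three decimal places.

4.820

Row totals: 131, 177, 30, 117. Column totals: 235, 220. Grand total N = 455.
Expected counts (row total × column total / N):
  District 1, Candidate A: 131×235/455 = 67.6593
  District 1, Candidate B: 131×220/455 = 63.3407
  District 2, Candidate A: 177×235/455 = 91.4176
  District 2, Candidate B: 177×220/455 = 85.5824
  District 3, Candidate A: 30×235/455 = 15.4945
  District 3, Candidate B: 30×220/455 = 14.5055
  District 4, Candidate A: 117×235/455 = 60.4286
  District 4, Candidate B: 117×220/455 = 56.5714
Contributions (O − E)²/E:
  (76 − 67.6593)²/67.6593 = 1.0282
  (55 − 63.3407)²/63.3407 = 1.0983
  (87 − 91.4176)²/91.4176 = 0.2135
  (90 − 85.5824)²/85.5824 = 0.2280
  (18 − 15.4945)²/15.4945 = 0.4051
  (12 − 14.5055)²/14.5055 = 0.4328
  (54 − 60.4286)²/60.4286 = 0.6839
  (63 − 56.5714)²/56.5714 = 0.7305
χ² = 1.0282 + 1.0983 + 0.2135 + 0.2280 + 0.4051 + 0.4328 + 0.6839 + 0.7305 = 4.820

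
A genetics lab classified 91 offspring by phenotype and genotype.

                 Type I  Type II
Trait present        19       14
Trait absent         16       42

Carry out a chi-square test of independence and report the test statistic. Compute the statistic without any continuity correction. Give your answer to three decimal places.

Row totals: 33, 58. Column totals: 35, 56. Grand total N = 91.
Expected counts (row total × column total / N):
  Trait present, Type I: 33×35/91 = 12.6923
  Trait present, Type II: 33×56/91 = 20.3077
  Trait absent, Type I: 58×35/91 = 22.3077
  Trait absent, Type II: 58×56/91 = 35.6923
Contributions (O − E)²/E:
  (19 − 12.6923)²/12.6923 = 3.1347
  (14 − 20.3077)²/20.3077 = 1.9592
  (16 − 22.3077)²/22.3077 = 1.7836
  (42 − 35.6923)²/35.6923 = 1.1147
χ² = 3.1347 + 1.9592 + 1.7836 + 1.1147 = 7.992

7.992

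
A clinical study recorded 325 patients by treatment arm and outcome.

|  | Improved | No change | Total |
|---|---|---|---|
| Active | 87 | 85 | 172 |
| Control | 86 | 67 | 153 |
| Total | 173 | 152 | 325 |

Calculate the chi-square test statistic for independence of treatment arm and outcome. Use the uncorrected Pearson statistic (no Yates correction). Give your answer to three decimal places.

1.030

Grand total N = 325.
Expected counts (row total × column total / N):
  Active, Improved: 172×173/325 = 91.5569
  Active, No change: 172×152/325 = 80.4431
  Control, Improved: 153×173/325 = 81.4431
  Control, No change: 153×152/325 = 71.5569
Contributions (O − E)²/E:
  (87 − 91.5569)²/91.5569 = 0.2268
  (85 − 80.4431)²/80.4431 = 0.2581
  (86 − 81.4431)²/81.4431 = 0.2550
  (67 − 71.5569)²/71.5569 = 0.2902
χ² = 0.2268 + 0.2581 + 0.2550 + 0.2902 = 1.030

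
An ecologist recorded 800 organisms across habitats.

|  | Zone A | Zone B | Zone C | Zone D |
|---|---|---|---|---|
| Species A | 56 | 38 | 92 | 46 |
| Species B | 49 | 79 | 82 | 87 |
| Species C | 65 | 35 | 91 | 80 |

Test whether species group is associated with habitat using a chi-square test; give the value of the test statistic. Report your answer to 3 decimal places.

31.572

Row totals: 232, 297, 271. Column totals: 170, 152, 265, 213. Grand total N = 800.
Expected counts (row total × column total / N):
  Species A, Zone A: 232×170/800 = 49.3000
  Species A, Zone B: 232×152/800 = 44.0800
  Species A, Zone C: 232×265/800 = 76.8500
  Species A, Zone D: 232×213/800 = 61.7700
  Species B, Zone A: 297×170/800 = 63.1125
  Species B, Zone B: 297×152/800 = 56.4300
  Species B, Zone C: 297×265/800 = 98.3812
  Species B, Zone D: 297×213/800 = 79.0763
  Species C, Zone A: 271×170/800 = 57.5875
  Species C, Zone B: 271×152/800 = 51.4900
  Species C, Zone C: 271×265/800 = 89.7687
  Species C, Zone D: 271×213/800 = 72.1538
Contributions (O − E)²/E:
  (56 − 49.3000)²/49.3000 = 0.9105
  (38 − 44.0800)²/44.0800 = 0.8386
  (92 − 76.8500)²/76.8500 = 2.9866
  (46 − 61.7700)²/61.7700 = 4.0261
  (49 − 63.1125)²/63.1125 = 3.1557
  (79 − 56.4300)²/56.4300 = 9.0272
  (82 − 98.3812)²/98.3812 = 2.7276
  (87 − 79.0763)²/79.0763 = 0.7940
  (65 − 57.5875)²/57.5875 = 0.9541
  (35 − 51.4900)²/51.4900 = 5.2810
  (91 − 89.7687)²/89.7687 = 0.0169
  (80 − 72.1538)²/72.1538 = 0.8532
χ² = 0.9105 + 0.8386 + 2.9866 + 4.0261 + 3.1557 + 9.0272 + 2.7276 + 0.7940 + 0.9541 + 5.2810 + 0.0169 + 0.8532 = 31.572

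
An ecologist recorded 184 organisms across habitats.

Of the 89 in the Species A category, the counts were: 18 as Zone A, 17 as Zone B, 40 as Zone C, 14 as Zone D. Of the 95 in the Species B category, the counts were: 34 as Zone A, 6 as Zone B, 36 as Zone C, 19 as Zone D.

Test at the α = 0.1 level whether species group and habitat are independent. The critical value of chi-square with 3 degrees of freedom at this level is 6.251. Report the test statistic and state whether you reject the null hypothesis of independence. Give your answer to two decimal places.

10.97; reject H₀

Row totals: 89, 95. Column totals: 52, 23, 76, 33. Grand total N = 184.
Expected counts (row total × column total / N):
  Species A, Zone A: 89×52/184 = 25.152
  Species A, Zone B: 89×23/184 = 11.125
  Species A, Zone C: 89×76/184 = 36.761
  Species A, Zone D: 89×33/184 = 15.962
  Species B, Zone A: 95×52/184 = 26.848
  Species B, Zone B: 95×23/184 = 11.875
  Species B, Zone C: 95×76/184 = 39.239
  Species B, Zone D: 95×33/184 = 17.038
Contributions (O − E)²/E:
  (18 − 25.152)²/25.152 = 2.0337
  (17 − 11.125)²/11.125 = 3.1025
  (40 − 36.761)²/36.761 = 0.2854
  (14 − 15.962)²/15.962 = 0.2412
  (34 − 26.848)²/26.848 = 1.9052
  (6 − 11.875)²/11.875 = 2.9066
  (36 − 39.239)²/39.239 = 0.2674
  (19 − 17.038)²/17.038 = 0.2259
χ² = 2.0337 + 3.1025 + 0.2854 + 0.2412 + 1.9052 + 2.9066 + 0.2674 + 0.2259 = 10.97
df = (2−1)(4−1) = 3. Since 10.97 > 6.251, reject the null hypothesis of independence at α = 0.1.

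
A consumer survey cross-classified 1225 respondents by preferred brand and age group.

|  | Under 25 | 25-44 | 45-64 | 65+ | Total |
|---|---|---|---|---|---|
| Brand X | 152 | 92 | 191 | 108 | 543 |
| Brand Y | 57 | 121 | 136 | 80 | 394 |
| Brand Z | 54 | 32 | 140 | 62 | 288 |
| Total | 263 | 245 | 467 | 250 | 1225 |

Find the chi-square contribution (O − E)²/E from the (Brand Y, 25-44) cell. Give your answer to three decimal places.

Row total (Brand Y) = 394; column total (25-44) = 245; N = 1225.
Expected count E = 394 × 245 / 1225 = 78.8000.
Contribution = (O − E)²/E = (121 − 78.8000)² / 78.8000 = 22.599.

22.599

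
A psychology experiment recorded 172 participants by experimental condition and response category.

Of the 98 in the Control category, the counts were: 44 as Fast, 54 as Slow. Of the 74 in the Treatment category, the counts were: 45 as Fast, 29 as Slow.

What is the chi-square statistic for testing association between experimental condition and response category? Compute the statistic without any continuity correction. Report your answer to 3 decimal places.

Row totals: 98, 74. Column totals: 89, 83. Grand total N = 172.
Expected counts (row total × column total / N):
  Control, Fast: 98×89/172 = 50.7093
  Control, Slow: 98×83/172 = 47.2907
  Treatment, Fast: 74×89/172 = 38.2907
  Treatment, Slow: 74×83/172 = 35.7093
Contributions (O − E)²/E:
  (44 − 50.7093)²/50.7093 = 0.8877
  (54 − 47.2907)²/47.2907 = 0.9519
  (45 − 38.2907)²/38.2907 = 1.1756
  (29 − 35.7093)²/35.7093 = 1.2606
χ² = 0.8877 + 0.9519 + 1.1756 + 1.2606 = 4.276

4.276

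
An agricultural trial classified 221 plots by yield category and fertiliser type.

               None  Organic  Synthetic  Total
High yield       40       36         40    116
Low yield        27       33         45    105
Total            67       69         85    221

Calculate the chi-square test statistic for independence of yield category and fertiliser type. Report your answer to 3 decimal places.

Grand total N = 221.
Expected counts (row total × column total / N):
  High yield, None: 116×67/221 = 35.16742
  High yield, Organic: 116×69/221 = 36.21719
  High yield, Synthetic: 116×85/221 = 44.61538
  Low yield, None: 105×67/221 = 31.83258
  Low yield, Organic: 105×69/221 = 32.78281
  Low yield, Synthetic: 105×85/221 = 40.38462
Contributions (O − E)²/E:
  (40 − 35.16742)²/35.16742 = 0.6641
  (36 − 36.21719)²/36.21719 = 0.0013
  (40 − 44.61538)²/44.61538 = 0.4775
  (27 − 31.83258)²/31.83258 = 0.7336
  (33 − 32.78281)²/32.78281 = 0.0014
  (45 − 40.38462)²/40.38462 = 0.5275
χ² = 0.6641 + 0.0013 + 0.4775 + 0.7336 + 0.0014 + 0.5275 = 2.405

2.405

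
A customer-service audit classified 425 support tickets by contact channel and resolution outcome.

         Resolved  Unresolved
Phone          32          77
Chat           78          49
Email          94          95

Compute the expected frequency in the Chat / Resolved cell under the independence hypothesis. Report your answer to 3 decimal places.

Row total (Chat) = 127; column total (Resolved) = 204; grand total N = 425.
Expected count = (row total × column total) / N = 127 × 204 / 425 = 60.960.

60.960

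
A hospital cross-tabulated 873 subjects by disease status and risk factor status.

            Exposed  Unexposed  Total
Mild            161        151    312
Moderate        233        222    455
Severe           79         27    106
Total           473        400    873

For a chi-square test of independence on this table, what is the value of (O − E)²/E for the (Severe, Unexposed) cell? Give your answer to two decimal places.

9.58

Row total (Severe) = 106; column total (Unexposed) = 400; N = 873.
Expected count E = 106 × 400 / 873 = 48.568.
Contribution = (O − E)²/E = (27 − 48.568)² / 48.568 = 9.58.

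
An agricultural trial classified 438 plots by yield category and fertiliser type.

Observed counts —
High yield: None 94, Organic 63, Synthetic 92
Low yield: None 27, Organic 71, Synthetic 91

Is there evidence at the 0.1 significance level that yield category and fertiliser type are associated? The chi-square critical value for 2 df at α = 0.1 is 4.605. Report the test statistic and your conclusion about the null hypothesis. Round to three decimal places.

Row totals: 249, 189. Column totals: 121, 134, 183. Grand total N = 438.
Expected counts (row total × column total / N):
  High yield, None: 249×121/438 = 68.7877
  High yield, Organic: 249×134/438 = 76.1781
  High yield, Synthetic: 249×183/438 = 104.0342
  Low yield, None: 189×121/438 = 52.2123
  Low yield, Organic: 189×134/438 = 57.8219
  Low yield, Synthetic: 189×183/438 = 78.9658
Contributions (O − E)²/E:
  (94 − 68.7877)²/68.7877 = 9.2409
  (63 − 76.1781)²/76.1781 = 2.2797
  (92 − 104.0342)²/104.0342 = 1.3921
  (27 − 52.2123)²/52.2123 = 12.1745
  (71 − 57.8219)²/57.8219 = 3.0034
  (91 − 78.9658)²/78.9658 = 1.8340
χ² = 9.2409 + 2.2797 + 1.3921 + 12.1745 + 3.0034 + 1.8340 = 29.925
df = (2−1)(3−1) = 2. Since 29.925 > 4.605, reject the null hypothesis of independence at α = 0.1.

29.925; reject H₀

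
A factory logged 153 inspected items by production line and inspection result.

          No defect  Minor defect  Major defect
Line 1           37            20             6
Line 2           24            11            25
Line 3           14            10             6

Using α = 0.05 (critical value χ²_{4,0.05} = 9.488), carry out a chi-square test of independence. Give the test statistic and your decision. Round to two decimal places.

18.30; reject H₀

Row totals: 63, 60, 30. Column totals: 75, 41, 37. Grand total N = 153.
Expected counts (row total × column total / N):
  Line 1, No defect: 63×75/153 = 30.882
  Line 1, Minor defect: 63×41/153 = 16.882
  Line 1, Major defect: 63×37/153 = 15.235
  Line 2, No defect: 60×75/153 = 29.412
  Line 2, Minor defect: 60×41/153 = 16.078
  Line 2, Major defect: 60×37/153 = 14.510
  Line 3, No defect: 30×75/153 = 14.706
  Line 3, Minor defect: 30×41/153 = 8.039
  Line 3, Major defect: 30×37/153 = 7.255
Contributions (O − E)²/E:
  (37 − 30.882)²/30.882 = 1.2120
  (20 − 16.882)²/16.882 = 0.5759
  (6 − 15.235)²/15.235 = 5.5980
  (24 − 29.412)²/29.412 = 0.9958
  (11 − 16.078)²/16.078 = 1.6038
  (25 − 14.510)²/14.510 = 7.5837
  (14 − 14.706)²/14.706 = 0.0339
  (10 − 8.039)²/8.039 = 0.4784
  (6 − 7.255)²/7.255 = 0.2171
χ² = 1.2120 + 0.5759 + 5.5980 + 0.9958 + 1.6038 + 7.5837 + 0.0339 + 0.4784 + 0.2171 = 18.30
df = (3−1)(3−1) = 4. Since 18.30 > 9.488, reject the null hypothesis of independence at α = 0.05.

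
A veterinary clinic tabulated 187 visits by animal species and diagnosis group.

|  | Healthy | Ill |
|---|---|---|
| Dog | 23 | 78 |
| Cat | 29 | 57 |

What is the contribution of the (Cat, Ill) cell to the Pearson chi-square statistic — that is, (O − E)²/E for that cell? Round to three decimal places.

0.417

Row total (Cat) = 86; column total (Ill) = 135; N = 187.
Expected count E = 86 × 135 / 187 = 62.0856.
Contribution = (O − E)²/E = (57 − 62.0856)² / 62.0856 = 0.417.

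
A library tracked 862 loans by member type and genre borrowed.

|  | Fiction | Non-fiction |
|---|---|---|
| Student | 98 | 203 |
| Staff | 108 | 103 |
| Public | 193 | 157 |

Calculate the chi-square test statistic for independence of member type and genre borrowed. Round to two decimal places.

35.90

Row totals: 301, 211, 350. Column totals: 399, 463. Grand total N = 862.
Expected counts (row total × column total / N):
  Student, Fiction: 301×399/862 = 139.326
  Student, Non-fiction: 301×463/862 = 161.674
  Staff, Fiction: 211×399/862 = 97.667
  Staff, Non-fiction: 211×463/862 = 113.333
  Public, Fiction: 350×399/862 = 162.007
  Public, Non-fiction: 350×463/862 = 187.993
Contributions (O − E)²/E:
  (98 − 139.326)²/139.326 = 12.2579
  (203 − 161.674)²/161.674 = 10.5635
  (108 − 97.667)²/97.667 = 1.0932
  (103 − 113.333)²/113.333 = 0.9421
  (193 − 162.007)²/162.007 = 5.9292
  (157 − 187.993)²/187.993 = 5.1096
χ² = 12.2579 + 10.5635 + 1.0932 + 0.9421 + 5.9292 + 5.1096 = 35.90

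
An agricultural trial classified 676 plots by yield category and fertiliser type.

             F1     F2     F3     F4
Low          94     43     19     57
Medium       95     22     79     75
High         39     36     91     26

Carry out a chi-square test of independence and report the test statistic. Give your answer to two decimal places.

96.28

Row totals: 213, 271, 192. Column totals: 228, 101, 189, 158. Grand total N = 676.
Expected counts (row total × column total / N):
  Low, F1: 213×228/676 = 71.8402
  Low, F2: 213×101/676 = 31.8240
  Low, F3: 213×189/676 = 59.5518
  Low, F4: 213×158/676 = 49.7840
  Medium, F1: 271×228/676 = 91.4024
  Medium, F2: 271×101/676 = 40.4896
  Medium, F3: 271×189/676 = 75.7678
  Medium, F4: 271×158/676 = 63.3402
  High, F1: 192×228/676 = 64.7574
  High, F2: 192×101/676 = 28.6864
  High, F3: 192×189/676 = 53.6805
  High, F4: 192×158/676 = 44.8757
Contributions (O − E)²/E:
  (94 − 71.8402)²/71.8402 = 6.8354
  (43 − 31.8240)²/31.8240 = 3.9248
  (19 − 59.5518)²/59.5518 = 27.6137
  (57 − 49.7840)²/49.7840 = 1.0459
  (95 − 91.4024)²/91.4024 = 0.1416
  (22 − 40.4896)²/40.4896 = 8.4433
  (79 − 75.7678)²/75.7678 = 0.1379
  (75 − 63.3402)²/63.3402 = 2.1464
  (39 − 64.7574)²/64.7574 = 10.2451
  (36 − 28.6864)²/28.6864 = 1.8646
  (91 − 53.6805)²/53.6805 = 25.9451
  (26 − 44.8757)²/44.8757 = 7.9395
χ² = 6.8354 + 3.9248 + 27.6137 + 1.0459 + 0.1416 + 8.4433 + 0.1379 + 2.1464 + 10.2451 + 1.8646 + 25.9451 + 7.9395 = 96.28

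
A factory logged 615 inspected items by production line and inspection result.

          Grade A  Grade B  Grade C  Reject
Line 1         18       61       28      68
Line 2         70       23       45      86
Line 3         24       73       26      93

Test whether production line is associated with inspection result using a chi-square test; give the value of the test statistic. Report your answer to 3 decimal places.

70.240

Row totals: 175, 224, 216. Column totals: 112, 157, 99, 247. Grand total N = 615.
Expected counts (row total × column total / N):
  Line 1, Grade A: 175×112/615 = 31.8699
  Line 1, Grade B: 175×157/615 = 44.6748
  Line 1, Grade C: 175×99/615 = 28.1707
  Line 1, Reject: 175×247/615 = 70.2846
  Line 2, Grade A: 224×112/615 = 40.7935
  Line 2, Grade B: 224×157/615 = 57.1837
  Line 2, Grade C: 224×99/615 = 36.0585
  Line 2, Reject: 224×247/615 = 89.9642
  Line 3, Grade A: 216×112/615 = 39.3366
  Line 3, Grade B: 216×157/615 = 55.1415
  Line 3, Grade C: 216×99/615 = 34.7707
  Line 3, Reject: 216×247/615 = 86.7512
Contributions (O − E)²/E:
  (18 − 31.8699)²/31.8699 = 6.0362
  (61 − 44.6748)²/44.6748 = 5.9656
  (28 − 28.1707)²/28.1707 = 0.0010
  (68 − 70.2846)²/70.2846 = 0.0743
  (70 − 40.7935)²/40.7935 = 20.9107
  (23 − 57.1837)²/57.1837 = 20.4346
  (45 − 36.0585)²/36.0585 = 2.2172
  (86 − 89.9642)²/89.9642 = 0.1747
  (24 − 39.3366)²/39.3366 = 5.9795
  (73 − 55.1415)²/55.1415 = 5.7838
  (26 − 34.7707)²/34.7707 = 2.2124
  (93 − 86.7512)²/86.7512 = 0.4501
χ² = 6.0362 + 5.9656 + 0.0010 + 0.0743 + 20.9107 + 20.4346 + 2.2172 + 0.1747 + 5.9795 + 5.7838 + 2.2124 + 0.4501 = 70.240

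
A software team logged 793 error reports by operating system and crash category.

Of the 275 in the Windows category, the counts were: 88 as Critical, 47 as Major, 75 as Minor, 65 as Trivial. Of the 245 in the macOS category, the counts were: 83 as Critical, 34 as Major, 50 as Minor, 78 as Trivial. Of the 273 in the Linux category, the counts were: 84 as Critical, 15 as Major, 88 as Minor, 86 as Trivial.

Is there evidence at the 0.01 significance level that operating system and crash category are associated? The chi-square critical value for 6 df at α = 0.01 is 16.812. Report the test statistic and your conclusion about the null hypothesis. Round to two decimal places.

Row totals: 275, 245, 273. Column totals: 255, 96, 213, 229. Grand total N = 793.
Expected counts (row total × column total / N):
  Windows, Critical: 275×255/793 = 88.4300
  Windows, Major: 275×96/793 = 33.2913
  Windows, Minor: 275×213/793 = 73.8651
  Windows, Trivial: 275×229/793 = 79.4136
  macOS, Critical: 245×255/793 = 78.7831
  macOS, Major: 245×96/793 = 29.6595
  macOS, Minor: 245×213/793 = 65.8071
  macOS, Trivial: 245×229/793 = 70.7503
  Linux, Critical: 273×255/793 = 87.7869
  Linux, Major: 273×96/793 = 33.0492
  Linux, Minor: 273×213/793 = 73.3279
  Linux, Trivial: 273×229/793 = 78.8361
Contributions (O − E)²/E:
  (88 − 88.4300)²/88.4300 = 0.0021
  (47 − 33.2913)²/33.2913 = 5.6450
  (75 − 73.8651)²/73.8651 = 0.0174
  (65 − 79.4136)²/79.4136 = 2.6161
  (83 − 78.7831)²/78.7831 = 0.2257
  (34 − 29.6595)²/29.6595 = 0.6352
  (50 − 65.8071)²/65.8071 = 3.7969
  (78 − 70.7503)²/70.7503 = 0.7429
  (84 − 87.7869)²/87.7869 = 0.1634
  (15 − 33.0492)²/33.0492 = 9.8572
  (88 − 73.3279)²/73.3279 = 2.9357
  (86 − 78.8361)²/78.8361 = 0.6510
χ² = 0.0021 + 5.6450 + 0.0174 + 2.6161 + 0.2257 + 0.6352 + 3.7969 + 0.7429 + 0.1634 + 9.8572 + 2.9357 + 0.6510 = 27.29
df = (3−1)(4−1) = 6. Since 27.29 > 16.812, reject the null hypothesis of independence at α = 0.01.

27.29; reject H₀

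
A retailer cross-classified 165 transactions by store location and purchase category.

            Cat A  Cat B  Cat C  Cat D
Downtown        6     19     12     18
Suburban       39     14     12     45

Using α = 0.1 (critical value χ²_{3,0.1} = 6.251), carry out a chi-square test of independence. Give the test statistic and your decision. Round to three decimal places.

Row totals: 55, 110. Column totals: 45, 33, 24, 63. Grand total N = 165.
Expected counts (row total × column total / N):
  Downtown, Cat A: 55×45/165 = 15.0000
  Downtown, Cat B: 55×33/165 = 11.0000
  Downtown, Cat C: 55×24/165 = 8.0000
  Downtown, Cat D: 55×63/165 = 21.0000
  Suburban, Cat A: 110×45/165 = 30.0000
  Suburban, Cat B: 110×33/165 = 22.0000
  Suburban, Cat C: 110×24/165 = 16.0000
  Suburban, Cat D: 110×63/165 = 42.0000
Contributions (O − E)²/E:
  (6 − 15.0000)²/15.0000 = 5.4000
  (19 − 11.0000)²/11.0000 = 5.8182
  (12 − 8.0000)²/8.0000 = 2.0000
  (18 − 21.0000)²/21.0000 = 0.4286
  (39 − 30.0000)²/30.0000 = 2.7000
  (14 − 22.0000)²/22.0000 = 2.9091
  (12 − 16.0000)²/16.0000 = 1.0000
  (45 − 42.0000)²/42.0000 = 0.2143
χ² = 5.4000 + 5.8182 + 2.0000 + 0.4286 + 2.7000 + 2.9091 + 1.0000 + 0.2143 = 20.470
df = (2−1)(4−1) = 3. Since 20.470 > 6.251, reject the null hypothesis of independence at α = 0.1.

20.470; reject H₀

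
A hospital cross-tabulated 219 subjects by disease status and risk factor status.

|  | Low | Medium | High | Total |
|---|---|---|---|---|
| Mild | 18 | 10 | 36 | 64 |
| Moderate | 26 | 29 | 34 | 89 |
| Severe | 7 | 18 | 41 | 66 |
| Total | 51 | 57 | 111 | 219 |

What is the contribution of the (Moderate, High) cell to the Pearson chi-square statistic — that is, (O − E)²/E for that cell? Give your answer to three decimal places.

2.736

Row total (Moderate) = 89; column total (High) = 111; N = 219.
Expected count E = 89 × 111 / 219 = 45.1096.
Contribution = (O − E)²/E = (34 − 45.1096)² / 45.1096 = 2.736.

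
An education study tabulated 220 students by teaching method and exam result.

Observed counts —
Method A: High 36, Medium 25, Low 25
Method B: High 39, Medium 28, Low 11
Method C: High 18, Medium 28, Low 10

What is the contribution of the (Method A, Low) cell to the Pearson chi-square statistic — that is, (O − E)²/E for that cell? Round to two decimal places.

Row total (Method A) = 86; column total (Low) = 46; N = 220.
Expected count E = 86 × 46 / 220 = 17.982.
Contribution = (O − E)²/E = (25 − 17.982)² / 17.982 = 2.74.

2.74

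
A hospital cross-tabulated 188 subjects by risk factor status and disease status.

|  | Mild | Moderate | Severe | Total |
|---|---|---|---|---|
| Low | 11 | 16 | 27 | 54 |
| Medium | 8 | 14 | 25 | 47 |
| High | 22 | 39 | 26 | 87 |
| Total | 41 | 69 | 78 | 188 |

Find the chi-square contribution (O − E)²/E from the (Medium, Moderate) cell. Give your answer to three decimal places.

0.612

Row total (Medium) = 47; column total (Moderate) = 69; N = 188.
Expected count E = 47 × 69 / 188 = 17.2500.
Contribution = (O − E)²/E = (14 − 17.2500)² / 17.2500 = 0.612.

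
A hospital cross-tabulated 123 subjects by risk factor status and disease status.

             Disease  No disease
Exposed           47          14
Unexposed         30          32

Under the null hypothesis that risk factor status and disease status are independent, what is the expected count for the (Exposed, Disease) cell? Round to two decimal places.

38.19

Row total (Exposed) = 61; column total (Disease) = 77; grand total N = 123.
Expected count = (row total × column total) / N = 61 × 77 / 123 = 38.19.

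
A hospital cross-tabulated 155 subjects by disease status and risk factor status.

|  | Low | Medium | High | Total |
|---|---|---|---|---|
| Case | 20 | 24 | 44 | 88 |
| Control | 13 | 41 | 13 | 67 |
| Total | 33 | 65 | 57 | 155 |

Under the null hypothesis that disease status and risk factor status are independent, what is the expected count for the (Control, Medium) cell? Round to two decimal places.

Row total (Control) = 67; column total (Medium) = 65; grand total N = 155.
Expected count = (row total × column total) / N = 67 × 65 / 155 = 28.10.

28.10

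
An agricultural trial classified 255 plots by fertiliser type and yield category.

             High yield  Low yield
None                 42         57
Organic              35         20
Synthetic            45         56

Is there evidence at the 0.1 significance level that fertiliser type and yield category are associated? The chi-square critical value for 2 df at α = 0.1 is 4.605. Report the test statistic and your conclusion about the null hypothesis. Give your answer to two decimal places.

7.10; reject H₀

Row totals: 99, 55, 101. Column totals: 122, 133. Grand total N = 255.
Expected counts (row total × column total / N):
  None, High yield: 99×122/255 = 47.365
  None, Low yield: 99×133/255 = 51.635
  Organic, High yield: 55×122/255 = 26.314
  Organic, Low yield: 55×133/255 = 28.686
  Synthetic, High yield: 101×122/255 = 48.322
  Synthetic, Low yield: 101×133/255 = 52.678
Contributions (O − E)²/E:
  (42 − 47.365)²/47.365 = 0.6077
  (57 − 51.635)²/51.635 = 0.5574
  (35 − 26.314)²/26.314 = 2.8672
  (20 − 28.686)²/28.686 = 2.6301
  (45 − 48.322)²/48.322 = 0.2284
  (56 − 52.678)²/52.678 = 0.2095
χ² = 0.6077 + 0.5574 + 2.8672 + 2.6301 + 0.2284 + 0.2095 = 7.10
df = (3−1)(2−1) = 2. Since 7.10 > 4.605, reject the null hypothesis of independence at α = 0.1.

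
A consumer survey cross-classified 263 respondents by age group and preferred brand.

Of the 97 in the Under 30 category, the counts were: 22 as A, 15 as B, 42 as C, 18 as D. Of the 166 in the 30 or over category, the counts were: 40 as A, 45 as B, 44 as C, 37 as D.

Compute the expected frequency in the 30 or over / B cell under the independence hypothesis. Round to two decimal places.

Row total (30 or over) = 166; column total (B) = 60; grand total N = 263.
Expected count = (row total × column total) / N = 166 × 60 / 263 = 37.87.

37.87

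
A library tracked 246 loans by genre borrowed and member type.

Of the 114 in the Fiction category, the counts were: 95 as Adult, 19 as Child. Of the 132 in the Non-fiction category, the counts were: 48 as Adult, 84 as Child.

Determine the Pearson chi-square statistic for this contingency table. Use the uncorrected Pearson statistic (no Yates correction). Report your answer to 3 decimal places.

55.447

Row totals: 114, 132. Column totals: 143, 103. Grand total N = 246.
Expected counts (row total × column total / N):
  Fiction, Adult: 114×143/246 = 66.2683
  Fiction, Child: 114×103/246 = 47.7317
  Non-fiction, Adult: 132×143/246 = 76.7317
  Non-fiction, Child: 132×103/246 = 55.2683
Contributions (O − E)²/E:
  (95 − 66.2683)²/66.2683 = 12.4571
  (19 − 47.7317)²/47.7317 = 17.2948
  (48 − 76.7317)²/76.7317 = 10.7584
  (84 − 55.2683)²/55.2683 = 14.9364
χ² = 12.4571 + 17.2948 + 10.7584 + 14.9364 = 55.447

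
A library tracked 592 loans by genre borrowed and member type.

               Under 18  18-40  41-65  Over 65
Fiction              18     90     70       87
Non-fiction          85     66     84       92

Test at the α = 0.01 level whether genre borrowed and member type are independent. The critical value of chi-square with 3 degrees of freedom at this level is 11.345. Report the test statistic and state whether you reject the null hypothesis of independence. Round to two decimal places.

Row totals: 265, 327. Column totals: 103, 156, 154, 179. Grand total N = 592.
Expected counts (row total × column total / N):
  Fiction, Under 18: 265×103/592 = 46.1064
  Fiction, 18-40: 265×156/592 = 69.8311
  Fiction, 41-65: 265×154/592 = 68.9358
  Fiction, Over 65: 265×179/592 = 80.1267
  Non-fiction, Under 18: 327×103/592 = 56.8936
  Non-fiction, 18-40: 327×156/592 = 86.1689
  Non-fiction, 41-65: 327×154/592 = 85.0642
  Non-fiction, Over 65: 327×179/592 = 98.8733
Contributions (O − E)²/E:
  (18 − 46.1064)²/46.1064 = 17.1336
  (90 − 69.8311)²/69.8311 = 5.8253
  (70 − 68.9358)²/68.9358 = 0.0164
  (87 − 80.1267)²/80.1267 = 0.5896
  (85 − 56.8936)²/56.8936 = 13.8850
  (66 − 86.1689)²/86.1689 = 4.7208
  (84 − 85.0642)²/85.0642 = 0.0133
  (92 − 98.8733)²/98.8733 = 0.4778
χ² = 17.1336 + 5.8253 + 0.0164 + 0.5896 + 13.8850 + 4.7208 + 0.0133 + 0.4778 = 42.66
df = (2−1)(4−1) = 3. Since 42.66 > 11.345, reject the null hypothesis of independence at α = 0.01.

42.66; reject H₀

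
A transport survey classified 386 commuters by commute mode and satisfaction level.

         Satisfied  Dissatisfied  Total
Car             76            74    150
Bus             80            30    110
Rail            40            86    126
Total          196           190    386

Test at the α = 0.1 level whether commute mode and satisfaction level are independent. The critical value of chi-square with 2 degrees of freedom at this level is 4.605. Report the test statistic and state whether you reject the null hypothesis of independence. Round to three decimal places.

Grand total N = 386.
Expected counts (row total × column total / N):
  Car, Satisfied: 150×196/386 = 76.16580
  Car, Dissatisfied: 150×190/386 = 73.83420
  Bus, Satisfied: 110×196/386 = 55.85492
  Bus, Dissatisfied: 110×190/386 = 54.14508
  Rail, Satisfied: 126×196/386 = 63.97927
  Rail, Dissatisfied: 126×190/386 = 62.02073
Contributions (O − E)²/E:
  (76 − 76.16580)²/76.16580 = 0.0004
  (74 − 73.83420)²/73.83420 = 0.0004
  (80 − 55.85492)²/55.85492 = 10.4375
  (30 − 54.14508)²/54.14508 = 10.7671
  (40 − 63.97927)²/63.97927 = 8.9874
  (86 − 62.02073)²/62.02073 = 9.2712
χ² = 0.0004 + 0.0004 + 10.4375 + 10.7671 + 8.9874 + 9.2712 = 39.464
df = (3−1)(2−1) = 2. Since 39.464 > 4.605, reject the null hypothesis of independence at α = 0.1.

39.464; reject H₀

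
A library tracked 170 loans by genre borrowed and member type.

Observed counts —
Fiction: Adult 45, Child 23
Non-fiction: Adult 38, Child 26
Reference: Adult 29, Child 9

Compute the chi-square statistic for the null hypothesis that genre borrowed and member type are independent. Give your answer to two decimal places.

3.05

Row totals: 68, 64, 38. Column totals: 112, 58. Grand total N = 170.
Expected counts (row total × column total / N):
  Fiction, Adult: 68×112/170 = 44.800
  Fiction, Child: 68×58/170 = 23.200
  Non-fiction, Adult: 64×112/170 = 42.165
  Non-fiction, Child: 64×58/170 = 21.835
  Reference, Adult: 38×112/170 = 25.035
  Reference, Child: 38×58/170 = 12.965
Contributions (O − E)²/E:
  (45 − 44.800)²/44.800 = 0.0009
  (23 − 23.200)²/23.200 = 0.0017
  (38 − 42.165)²/42.165 = 0.4114
  (26 − 21.835)²/21.835 = 0.7945
  (29 − 25.035)²/25.035 = 0.6280
  (9 − 12.965)²/12.965 = 1.2126
χ² = 0.0009 + 0.0017 + 0.4114 + 0.7945 + 0.6280 + 1.2126 = 3.05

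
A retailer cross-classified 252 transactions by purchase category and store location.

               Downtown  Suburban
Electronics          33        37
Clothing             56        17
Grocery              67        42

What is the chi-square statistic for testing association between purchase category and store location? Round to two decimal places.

Row totals: 70, 73, 109. Column totals: 156, 96. Grand total N = 252.
Expected counts (row total × column total / N):
  Electronics, Downtown: 70×156/252 = 43.333
  Electronics, Suburban: 70×96/252 = 26.667
  Clothing, Downtown: 73×156/252 = 45.190
  Clothing, Suburban: 73×96/252 = 27.810
  Grocery, Downtown: 109×156/252 = 67.476
  Grocery, Suburban: 109×96/252 = 41.524
Contributions (O − E)²/E:
  (33 − 43.333)²/43.333 = 2.4640
  (37 − 26.667)²/26.667 = 4.0039
  (56 − 45.190)²/45.190 = 2.5859
  (17 − 27.810)²/27.810 = 4.2019
  (67 − 67.476)²/67.476 = 0.0034
  (42 − 41.524)²/41.524 = 0.0055
χ² = 2.4640 + 4.0039 + 2.5859 + 4.2019 + 0.0034 + 0.0055 = 13.26

13.26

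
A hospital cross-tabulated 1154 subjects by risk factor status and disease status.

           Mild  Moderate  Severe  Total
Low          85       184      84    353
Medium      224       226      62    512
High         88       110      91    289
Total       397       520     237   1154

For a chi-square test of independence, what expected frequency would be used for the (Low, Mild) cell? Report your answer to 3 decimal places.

Row total (Low) = 353; column total (Mild) = 397; grand total N = 1154.
Expected count = (row total × column total) / N = 353 × 397 / 1154 = 121.439.

121.439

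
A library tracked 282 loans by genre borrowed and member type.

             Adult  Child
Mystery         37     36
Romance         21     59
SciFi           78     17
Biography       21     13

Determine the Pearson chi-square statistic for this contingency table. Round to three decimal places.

56.207

Row totals: 73, 80, 95, 34. Column totals: 157, 125. Grand total N = 282.
Expected counts (row total × column total / N):
  Mystery, Adult: 73×157/282 = 40.6418
  Mystery, Child: 73×125/282 = 32.3582
  Romance, Adult: 80×157/282 = 44.5390
  Romance, Child: 80×125/282 = 35.4610
  SciFi, Adult: 95×157/282 = 52.8901
  SciFi, Child: 95×125/282 = 42.1099
  Biography, Adult: 34×157/282 = 18.9291
  Biography, Child: 34×125/282 = 15.0709
Contributions (O − E)²/E:
  (37 − 40.6418)²/40.6418 = 0.3263
  (36 − 32.3582)²/32.3582 = 0.4099
  (21 − 44.5390)²/44.5390 = 12.4404
  (59 − 35.4610)²/35.4610 = 15.6252
  (78 − 52.8901)²/52.8901 = 11.9211
  (17 − 42.1099)²/42.1099 = 14.9729
  (21 − 18.9291)²/18.9291 = 0.2266
  (13 − 15.0709)²/15.0709 = 0.2846
χ² = 0.3263 + 0.4099 + 12.4404 + 15.6252 + 11.9211 + 14.9729 + 0.2266 + 0.2846 = 56.207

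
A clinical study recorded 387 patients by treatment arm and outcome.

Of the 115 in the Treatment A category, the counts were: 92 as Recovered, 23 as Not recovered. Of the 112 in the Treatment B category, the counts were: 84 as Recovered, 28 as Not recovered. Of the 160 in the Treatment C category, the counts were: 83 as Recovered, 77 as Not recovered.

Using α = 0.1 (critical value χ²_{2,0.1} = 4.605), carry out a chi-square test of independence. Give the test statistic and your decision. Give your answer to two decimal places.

Row totals: 115, 112, 160. Column totals: 259, 128. Grand total N = 387.
Expected counts (row total × column total / N):
  Treatment A, Recovered: 115×259/387 = 76.964
  Treatment A, Not recovered: 115×128/387 = 38.036
  Treatment B, Recovered: 112×259/387 = 74.956
  Treatment B, Not recovered: 112×128/387 = 37.044
  Treatment C, Recovered: 160×259/387 = 107.080
  Treatment C, Not recovered: 160×128/387 = 52.920
Contributions (O − E)²/E:
  (92 − 76.964)²/76.964 = 2.9375
  (23 − 38.036)²/38.036 = 5.9439
  (84 − 74.956)²/74.956 = 1.0912
  (28 − 37.044)²/37.044 = 2.2080
  (83 − 107.080)²/107.080 = 5.4151
  (77 − 52.920)²/52.920 = 10.9570
χ² = 2.9375 + 5.9439 + 1.0912 + 2.2080 + 5.4151 + 10.9570 = 28.55
df = (3−1)(2−1) = 2. Since 28.55 > 4.605, reject the null hypothesis of independence at α = 0.1.

28.55; reject H₀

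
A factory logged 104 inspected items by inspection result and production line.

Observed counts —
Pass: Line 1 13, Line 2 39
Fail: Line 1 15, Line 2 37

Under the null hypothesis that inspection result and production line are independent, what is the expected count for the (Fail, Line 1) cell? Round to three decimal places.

14.000

Row total (Fail) = 52; column total (Line 1) = 28; grand total N = 104.
Expected count = (row total × column total) / N = 52 × 28 / 104 = 14.000.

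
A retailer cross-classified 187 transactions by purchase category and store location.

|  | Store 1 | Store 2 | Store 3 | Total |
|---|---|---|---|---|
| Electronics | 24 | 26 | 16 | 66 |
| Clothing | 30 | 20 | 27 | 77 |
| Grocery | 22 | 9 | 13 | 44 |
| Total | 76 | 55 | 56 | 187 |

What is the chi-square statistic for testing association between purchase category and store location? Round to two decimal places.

Grand total N = 187.
Expected counts (row total × column total / N):
  Electronics, Store 1: 66×76/187 = 26.824
  Electronics, Store 2: 66×55/187 = 19.412
  Electronics, Store 3: 66×56/187 = 19.765
  Clothing, Store 1: 77×76/187 = 31.294
  Clothing, Store 2: 77×55/187 = 22.647
  Clothing, Store 3: 77×56/187 = 23.059
  Grocery, Store 1: 44×76/187 = 17.882
  Grocery, Store 2: 44×55/187 = 12.941
  Grocery, Store 3: 44×56/187 = 13.176
Contributions (O − E)²/E:
  (24 − 26.824)²/26.824 = 0.2973
  (26 − 19.412)²/19.412 = 2.2358
  (16 − 19.765)²/19.765 = 0.7172
  (30 − 31.294)²/31.294 = 0.0535
  (20 − 22.647)²/22.647 = 0.3094
  (27 − 23.059)²/23.059 = 0.6736
  (22 − 17.882)²/17.882 = 0.9483
  (9 − 12.941)²/12.941 = 1.2002
  (13 − 13.176)²/13.176 = 0.0024
χ² = 0.2973 + 2.2358 + 0.7172 + 0.0535 + 0.3094 + 0.6736 + 0.9483 + 1.2002 + 0.0024 = 6.44

6.44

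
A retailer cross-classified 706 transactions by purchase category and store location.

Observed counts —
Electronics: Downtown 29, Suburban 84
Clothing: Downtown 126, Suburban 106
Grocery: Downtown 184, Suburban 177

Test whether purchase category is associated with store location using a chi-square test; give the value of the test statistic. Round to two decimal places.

27.56

Row totals: 113, 232, 361. Column totals: 339, 367. Grand total N = 706.
Expected counts (row total × column total / N):
  Electronics, Downtown: 113×339/706 = 54.259
  Electronics, Suburban: 113×367/706 = 58.741
  Clothing, Downtown: 232×339/706 = 111.399
  Clothing, Suburban: 232×367/706 = 120.601
  Grocery, Downtown: 361×339/706 = 173.341
  Grocery, Suburban: 361×367/706 = 187.659
Contributions (O − E)²/E:
  (29 − 54.259)²/54.259 = 11.7587
  (84 − 58.741)²/58.741 = 10.8615
  (126 − 111.399)²/111.399 = 1.9137
  (106 − 120.601)²/120.601 = 1.7677
  (184 − 173.341)²/173.341 = 0.6554
  (177 − 187.659)²/187.659 = 0.6054
χ² = 11.7587 + 10.8615 + 1.9137 + 1.7677 + 0.6554 + 0.6054 = 27.56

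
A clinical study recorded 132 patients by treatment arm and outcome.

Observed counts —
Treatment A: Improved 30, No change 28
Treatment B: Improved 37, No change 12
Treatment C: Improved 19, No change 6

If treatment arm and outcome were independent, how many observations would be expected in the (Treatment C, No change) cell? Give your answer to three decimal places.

8.712

Row total (Treatment C) = 25; column total (No change) = 46; grand total N = 132.
Expected count = (row total × column total) / N = 25 × 46 / 132 = 8.712.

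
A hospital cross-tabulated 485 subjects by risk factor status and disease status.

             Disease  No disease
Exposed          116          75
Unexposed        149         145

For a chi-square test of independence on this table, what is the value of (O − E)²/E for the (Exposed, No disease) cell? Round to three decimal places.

Row total (Exposed) = 191; column total (No disease) = 220; N = 485.
Expected count E = 191 × 220 / 485 = 86.6392.
Contribution = (O − E)²/E = (75 − 86.6392)² / 86.6392 = 1.564.

1.564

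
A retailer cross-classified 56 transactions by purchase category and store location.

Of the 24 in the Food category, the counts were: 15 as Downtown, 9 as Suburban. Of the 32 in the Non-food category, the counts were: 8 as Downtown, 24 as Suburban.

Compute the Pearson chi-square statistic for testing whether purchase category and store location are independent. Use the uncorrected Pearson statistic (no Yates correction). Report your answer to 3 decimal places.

Row totals: 24, 32. Column totals: 23, 33. Grand total N = 56.
Expected counts (row total × column total / N):
  Food, Downtown: 24×23/56 = 9.85714
  Food, Suburban: 24×33/56 = 14.14286
  Non-food, Downtown: 32×23/56 = 13.14286
  Non-food, Suburban: 32×33/56 = 18.85714
Contributions (O − E)²/E:
  (15 − 9.85714)²/9.85714 = 2.6832
  (9 − 14.14286)²/14.14286 = 1.8701
  (8 − 13.14286)²/13.14286 = 2.0124
  (24 − 18.85714)²/18.85714 = 1.4026
χ² = 2.6832 + 1.8701 + 2.0124 + 1.4026 = 7.968

7.968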